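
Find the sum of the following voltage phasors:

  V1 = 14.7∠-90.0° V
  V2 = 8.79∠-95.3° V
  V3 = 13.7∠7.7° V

Step 1 — Convert each phasor to rectangular form:
  V1 = 14.7·(cos(-90.0°) + j·sin(-90.0°)) = 0 - j14.7 V
  V2 = 8.79·(cos(-95.3°) + j·sin(-95.3°)) = -0.8119 - j8.752 V
  V3 = 13.7·(cos(7.7°) + j·sin(7.7°)) = 13.58 + j1.836 V
Step 2 — Sum components: V_total = 12.76 - j21.62 V.
Step 3 — Convert to polar: |V_total| = 25.1 V, ∠V_total = -59.4°.

V_total = 25.1∠-59.4° V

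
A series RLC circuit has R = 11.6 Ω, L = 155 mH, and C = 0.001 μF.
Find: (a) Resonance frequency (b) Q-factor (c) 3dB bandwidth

Step 1 — Resonance condition Im(Z)=0 gives ω₀ = 1/√(LC).
Step 2 — ω₀ = 1/√(0.155·1e-09) = 8.032e+04 rad/s.
Step 3 — f₀ = ω₀/(2π) = 1.278e+04 Hz.
Step 4 — Series Q: Q = ω₀L/R = 8.032e+04·0.155/11.6 = 1073.
Step 5 — 3dB bandwidth: Δω = ω₀/Q = 74.84 rad/s; BW = Δω/(2π) = 11.91 Hz.

(a) f₀ = 1.278e+04 Hz  (b) Q = 1073  (c) BW = 11.91 Hz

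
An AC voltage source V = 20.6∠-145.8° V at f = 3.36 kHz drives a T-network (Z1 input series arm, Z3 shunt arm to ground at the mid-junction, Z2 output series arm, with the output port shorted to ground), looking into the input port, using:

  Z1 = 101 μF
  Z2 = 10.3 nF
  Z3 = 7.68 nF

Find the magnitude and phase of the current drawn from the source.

Step 1 — Angular frequency: ω = 2π·f = 2π·3360 = 2.111e+04 rad/s.
Step 2 — Component impedances:
  Z1: Z = 1/(jωC) = -j/(ω·C) = 0 - j0.469 Ω
  Z2: Z = 1/(jωC) = -j/(ω·C) = 0 - j4599 Ω
  Z3: Z = 1/(jωC) = -j/(ω·C) = 0 - j6168 Ω
Step 3 — With the output port shorted to ground, the output series arm Z2 runs from the junction to ground; the shunt arm Z3 also runs from the junction to ground. They appear in parallel: Z3 || Z2 = 0 - j2634 Ω.
Step 4 — Series with input arm Z1: Z_in = Z1 + (Z3 || Z2) = 0 - j2635 Ω = 2635∠-90.0° Ω.
Step 5 — Source phasor: V = 20.6∠-145.8° V = -17.04 - j11.58 V.
Step 6 — Ohm's law: I = V / Z_total = (-17.04 - j11.58) / (0 - j2635) = 0.004394 - j0.006466 A.
Step 7 — Convert to polar: |I| = 0.007818 A, ∠I = -55.8°.

I = 0.007818∠-55.8° A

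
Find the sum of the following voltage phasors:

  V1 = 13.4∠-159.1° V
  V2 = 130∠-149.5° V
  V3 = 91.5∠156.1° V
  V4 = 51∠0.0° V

Step 1 — Convert each phasor to rectangular form:
  V1 = 13.4·(cos(-159.1°) + j·sin(-159.1°)) = -12.52 - j4.78 V
  V2 = 130·(cos(-149.5°) + j·sin(-149.5°)) = -112 - j65.98 V
  V3 = 91.5·(cos(156.1°) + j·sin(156.1°)) = -83.65 + j37.07 V
  V4 = 51·(cos(0.0°) + j·sin(0.0°)) = 51 V
Step 2 — Sum components: V_total = -157.2 - j33.69 V.
Step 3 — Convert to polar: |V_total| = 160.8 V, ∠V_total = -167.9°.

V_total = 160.8∠-167.9° V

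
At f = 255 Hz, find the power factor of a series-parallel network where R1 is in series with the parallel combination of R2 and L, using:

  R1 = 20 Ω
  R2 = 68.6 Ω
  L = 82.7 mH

Step 1 — Angular frequency: ω = 2π·f = 2π·255 = 1602 rad/s.
Step 2 — Component impedances:
  R1: Z = R = 20 Ω
  R2: Z = R = 68.6 Ω
  L: Z = jωL = j·1602·0.0827 = 0 + j132.5 Ω
Step 3 — Parallel branch: R2 || L = 1/(1/R2 + 1/L) = 54.1 + j28.01 Ω.
Step 4 — Series with R1: Z_total = R1 + (R2 || L) = 74.1 + j28.01 Ω = 79.22∠20.7° Ω.
Step 5 — Power factor: PF = cos(φ) = Re(Z)/|Z| = 74.1/79.22 = 0.9354.
Step 6 — Type: Im(Z) = 28.01 ⇒ lagging (phase φ = 20.7°).

PF = 0.9354 (lagging, φ = 20.7°)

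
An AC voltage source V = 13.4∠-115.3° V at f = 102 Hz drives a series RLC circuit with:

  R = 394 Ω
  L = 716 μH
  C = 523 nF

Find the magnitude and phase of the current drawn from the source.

Step 1 — Angular frequency: ω = 2π·f = 2π·102 = 640.9 rad/s.
Step 2 — Component impedances:
  R: Z = R = 394 Ω
  L: Z = jωL = j·640.9·0.000716 = 0 + j0.4589 Ω
  C: Z = 1/(jωC) = -j/(ω·C) = 0 - j2983 Ω
Step 3 — Series combination: Z_total = R + L + C = 394 - j2983 Ω = 3009∠-82.5° Ω.
Step 4 — Source phasor: V = 13.4∠-115.3° V = -5.727 - j12.11 V.
Step 5 — Ohm's law: I = V / Z_total = (-5.727 - j12.11) / (394 - j2983) = 0.003742 - j0.002414 A.
Step 6 — Convert to polar: |I| = 0.004453 A, ∠I = -32.8°.

I = 0.004453∠-32.8° A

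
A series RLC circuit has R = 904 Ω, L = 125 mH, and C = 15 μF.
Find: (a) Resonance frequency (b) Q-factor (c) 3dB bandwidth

Step 1 — Resonance: ω₀ = 1/√(LC) = 1/√(0.125·1.5e-05) = 730.3 rad/s.
Step 2 — f₀ = ω₀/(2π) = 116.2 Hz.
Step 3 — Series Q: Q = ω₀L/R = 730.3·0.125/904 = 0.101.
Step 4 — Bandwidth: Δω = ω₀/Q = 7232 rad/s; BW = Δω/(2π) = 1151 Hz.

(a) f₀ = 116.2 Hz  (b) Q = 0.101  (c) BW = 1151 Hz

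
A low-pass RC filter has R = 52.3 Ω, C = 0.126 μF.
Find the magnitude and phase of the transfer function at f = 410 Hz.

Step 1 — Angular frequency: ω = 2π·410 = 2576 rad/s.
Step 2 — Transfer function: H(jω) = 1/(1 + jωRC).
Step 3 — Denominator: 1 + jωRC = 1 + j·2576·52.3·1.26e-07 = 1 + j0.01698.
Step 4 — H = 0.9997 - j0.01697.
Step 5 — Magnitude: |H| = 0.9999 (-0.0 dB); phase: φ = -1.0°.

|H| = 0.9999 (-0.0 dB), φ = -1.0°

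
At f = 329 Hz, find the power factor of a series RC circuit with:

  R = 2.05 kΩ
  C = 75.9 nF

Step 1 — Angular frequency: ω = 2π·f = 2π·329 = 2067 rad/s.
Step 2 — Component impedances:
  R: Z = R = 2050 Ω
  C: Z = 1/(jωC) = -j/(ω·C) = 0 - j6374 Ω
Step 3 — Series combination: Z_total = R + C = 2050 - j6374 Ω = 6695∠-72.2° Ω.
Step 4 — Power factor: PF = cos(φ) = Re(Z)/|Z| = 2050/6695 = 0.3062.
Step 5 — Type: Im(Z) = -6374 ⇒ leading (phase φ = -72.2°).

PF = 0.3062 (leading, φ = -72.2°)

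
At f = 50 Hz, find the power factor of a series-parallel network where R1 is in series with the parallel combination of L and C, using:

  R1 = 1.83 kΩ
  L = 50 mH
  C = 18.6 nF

Step 1 — Angular frequency: ω = 2π·f = 2π·50 = 314.2 rad/s.
Step 2 — Component impedances:
  R1: Z = R = 1830 Ω
  L: Z = jωL = j·314.2·0.05 = 0 + j15.71 Ω
  C: Z = 1/(jωC) = -j/(ω·C) = 0 - j1.711e+05 Ω
Step 3 — Parallel branch: L || C = 1/(1/L + 1/C) = 0 + j15.71 Ω.
Step 4 — Series with R1: Z_total = R1 + (L || C) = 1830 + j15.71 Ω = 1830∠0.5° Ω.
Step 5 — Power factor: PF = cos(φ) = Re(Z)/|Z| = 1830/1830 = 1.
Step 6 — Type: Im(Z) = 15.71 ⇒ lagging (phase φ = 0.5°).

PF = 1 (lagging, φ = 0.5°)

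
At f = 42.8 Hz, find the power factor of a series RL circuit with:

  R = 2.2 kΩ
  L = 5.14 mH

Step 1 — Angular frequency: ω = 2π·f = 2π·42.8 = 268.9 rad/s.
Step 2 — Component impedances:
  R: Z = R = 2200 Ω
  L: Z = jωL = j·268.9·0.00514 = 0 + j1.382 Ω
Step 3 — Series combination: Z_total = R + L = 2200 + j1.382 Ω = 2200∠0.0° Ω.
Step 4 — Power factor: PF = cos(φ) = Re(Z)/|Z| = 2200/2200 = 1.
Step 5 — Type: Im(Z) = 1.382 ⇒ lagging (phase φ = 0.0°).

PF = 1 (lagging, φ = 0.0°)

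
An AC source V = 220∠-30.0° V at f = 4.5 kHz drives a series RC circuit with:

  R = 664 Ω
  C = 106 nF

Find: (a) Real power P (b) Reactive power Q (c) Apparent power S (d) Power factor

Step 1 — Angular frequency: ω = 2π·f = 2π·4500 = 2.827e+04 rad/s.
Step 2 — Component impedances:
  R: Z = R = 664 Ω
  C: Z = 1/(jωC) = -j/(ω·C) = 0 - j333.7 Ω
Step 3 — Series combination: Z_total = R + C = 664 - j333.7 Ω = 743.1∠-26.7° Ω.
Step 4 — Source phasor: V = 220∠-30.0° V = 190.5 - j110 V.
Step 5 — Current: I = V / Z = 0.2956 - j0.01715 A = 0.2961∠-3.3° A.
Step 6 — Complex power: S = V·I* = 58.2 - j29.24 VA.
Step 7 — Real power: P = Re(S) = 58.2 W.
Step 8 — Reactive power: Q = Im(S) = -29.24 VAR.
Step 9 — Apparent power: |S| = 65.13 VA.
Step 10 — Power factor: PF = P/|S| = 0.8935 (leading).

(a) P = 58.2 W  (b) Q = -29.24 VAR  (c) S = 65.13 VA  (d) PF = 0.8935 (leading)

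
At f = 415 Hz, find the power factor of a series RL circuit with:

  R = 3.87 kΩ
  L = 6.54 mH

Step 1 — Angular frequency: ω = 2π·f = 2π·415 = 2608 rad/s.
Step 2 — Component impedances:
  R: Z = R = 3870 Ω
  L: Z = jωL = j·2608·0.00654 = 0 + j17.05 Ω
Step 3 — Series combination: Z_total = R + L = 3870 + j17.05 Ω = 3870∠0.3° Ω.
Step 4 — Power factor: PF = cos(φ) = Re(Z)/|Z| = 3870/3870 = 1.
Step 5 — Type: Im(Z) = 17.05 ⇒ lagging (phase φ = 0.3°).

PF = 1 (lagging, φ = 0.3°)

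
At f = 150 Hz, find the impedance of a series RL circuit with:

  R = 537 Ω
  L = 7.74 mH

Step 1 — Angular frequency: ω = 2π·f = 2π·150 = 942.5 rad/s.
Step 2 — Component impedances:
  R: Z = R = 537 Ω
  L: Z = jωL = j·942.5·0.00774 = 0 + j7.295 Ω
Step 3 — Series combination: Z_total = R + L = 537 + j7.295 Ω = 537∠0.8° Ω.

Z = 537 + j7.295 Ω = 537∠0.8° Ω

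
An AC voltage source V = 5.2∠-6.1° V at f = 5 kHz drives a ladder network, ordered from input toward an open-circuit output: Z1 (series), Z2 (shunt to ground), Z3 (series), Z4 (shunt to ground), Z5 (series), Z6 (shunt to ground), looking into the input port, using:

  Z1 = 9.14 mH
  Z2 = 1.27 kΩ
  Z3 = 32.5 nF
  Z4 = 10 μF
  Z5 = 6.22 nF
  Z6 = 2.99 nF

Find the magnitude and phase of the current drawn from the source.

Step 1 — Angular frequency: ω = 2π·f = 2π·5000 = 3.142e+04 rad/s.
Step 2 — Component impedances:
  Z1: Z = jωL = j·3.142e+04·0.00914 = 0 + j287.1 Ω
  Z2: Z = R = 1270 Ω
  Z3: Z = 1/(jωC) = -j/(ω·C) = 0 - j979.4 Ω
  Z4: Z = 1/(jωC) = -j/(ω·C) = 0 - j3.183 Ω
  Z5: Z = 1/(jωC) = -j/(ω·C) = 0 - j5118 Ω
  Z6: Z = 1/(jωC) = -j/(ω·C) = 0 - j1.065e+04 Ω
Step 3 — Ladder network (open output): work backward from the far end, alternating series and parallel combinations. Z_in = 475.6 - j327.5 Ω = 577.4∠-34.6° Ω.
Step 4 — Source phasor: V = 5.2∠-6.1° V = 5.171 - j0.5526 V.
Step 5 — Ohm's law: I = V / Z_total = (5.171 - j0.5526) / (475.6 - j327.5) = 0.007918 + j0.004291 A.
Step 6 — Convert to polar: |I| = 0.009005 A, ∠I = 28.5°.

I = 0.009005∠28.5° A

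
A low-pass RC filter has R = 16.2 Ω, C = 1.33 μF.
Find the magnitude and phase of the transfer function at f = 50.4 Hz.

Step 1 — Angular frequency: ω = 2π·50.4 = 316.7 rad/s.
Step 2 — Transfer function: H(jω) = 1/(1 + jωRC).
Step 3 — Denominator: 1 + jωRC = 1 + j·316.7·16.2·1.33e-06 = 1 + j0.006823.
Step 4 — H = 1 - j0.006823.
Step 5 — Magnitude: |H| = 1 (-0.0 dB); phase: φ = -0.4°.

|H| = 1 (-0.0 dB), φ = -0.4°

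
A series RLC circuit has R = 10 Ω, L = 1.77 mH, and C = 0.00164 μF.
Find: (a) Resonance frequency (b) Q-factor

Step 1 — Resonance condition Im(Z)=0 gives ω₀ = 1/√(LC).
Step 2 — ω₀ = 1/√(0.00177·1.64e-09) = 5.869e+05 rad/s.
Step 3 — f₀ = ω₀/(2π) = 9.341e+04 Hz.
Step 4 — Series Q: Q = ω₀L/R = 5.869e+05·0.00177/10 = 103.9.

(a) f₀ = 9.341e+04 Hz  (b) Q = 103.9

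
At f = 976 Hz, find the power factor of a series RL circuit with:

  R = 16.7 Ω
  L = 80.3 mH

Step 1 — Angular frequency: ω = 2π·f = 2π·976 = 6132 rad/s.
Step 2 — Component impedances:
  R: Z = R = 16.7 Ω
  L: Z = jωL = j·6132·0.0803 = 0 + j492.4 Ω
Step 3 — Series combination: Z_total = R + L = 16.7 + j492.4 Ω = 492.7∠88.1° Ω.
Step 4 — Power factor: PF = cos(φ) = Re(Z)/|Z| = 16.7/492.7 = 0.03389.
Step 5 — Type: Im(Z) = 492.4 ⇒ lagging (phase φ = 88.1°).

PF = 0.03389 (lagging, φ = 88.1°)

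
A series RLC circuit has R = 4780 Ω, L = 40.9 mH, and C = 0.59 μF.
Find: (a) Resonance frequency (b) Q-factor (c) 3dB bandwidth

Step 1 — Resonance: ω₀ = 1/√(LC) = 1/√(0.0409·5.9e-07) = 6437 rad/s.
Step 2 — f₀ = ω₀/(2π) = 1025 Hz.
Step 3 — Series Q: Q = ω₀L/R = 6437·0.0409/4780 = 0.05508.
Step 4 — Bandwidth: Δω = ω₀/Q = 1.169e+05 rad/s; BW = Δω/(2π) = 1.86e+04 Hz.

(a) f₀ = 1025 Hz  (b) Q = 0.05508  (c) BW = 1.86e+04 Hz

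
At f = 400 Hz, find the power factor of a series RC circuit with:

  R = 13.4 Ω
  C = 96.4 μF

Step 1 — Angular frequency: ω = 2π·f = 2π·400 = 2513 rad/s.
Step 2 — Component impedances:
  R: Z = R = 13.4 Ω
  C: Z = 1/(jωC) = -j/(ω·C) = 0 - j4.127 Ω
Step 3 — Series combination: Z_total = R + C = 13.4 - j4.127 Ω = 14.02∠-17.1° Ω.
Step 4 — Power factor: PF = cos(φ) = Re(Z)/|Z| = 13.4/14.021 = 0.9557.
Step 5 — Type: Im(Z) = -4.127 ⇒ leading (phase φ = -17.1°).

PF = 0.9557 (leading, φ = -17.1°)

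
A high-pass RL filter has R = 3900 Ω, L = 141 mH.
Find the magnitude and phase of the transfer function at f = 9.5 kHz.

Step 1 — Angular frequency: ω = 2π·9500 = 5.969e+04 rad/s.
Step 2 — Transfer function: H(jω) = jωL/(R + jωL).
Step 3 — Numerator jωL = j·8416; denominator R + jωL = 3900 + j8416.
Step 4 — H = 0.8232 + j0.3815.
Step 5 — Magnitude: |H| = 0.9073 (-0.8 dB); phase: φ = 24.9°.

|H| = 0.9073 (-0.8 dB), φ = 24.9°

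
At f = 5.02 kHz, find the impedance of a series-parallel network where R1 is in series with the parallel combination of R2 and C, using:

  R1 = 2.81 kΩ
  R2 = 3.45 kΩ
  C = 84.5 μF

Step 1 — Angular frequency: ω = 2π·f = 2π·5020 = 3.154e+04 rad/s.
Step 2 — Component impedances:
  R1: Z = R = 2810 Ω
  R2: Z = R = 3450 Ω
  C: Z = 1/(jωC) = -j/(ω·C) = 0 - j0.3752 Ω
Step 3 — Parallel branch: R2 || C = 1/(1/R2 + 1/C) = 4.08e-05 - j0.3752 Ω.
Step 4 — Series with R1: Z_total = R1 + (R2 || C) = 2810 - j0.3752 Ω = 2810∠-0.0° Ω.

Z = 2810 - j0.3752 Ω = 2810∠-0.0° Ω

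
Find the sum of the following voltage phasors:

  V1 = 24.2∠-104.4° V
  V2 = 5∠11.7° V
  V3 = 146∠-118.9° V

Step 1 — Convert each phasor to rectangular form:
  V1 = 24.2·(cos(-104.4°) + j·sin(-104.4°)) = -6.018 - j23.44 V
  V2 = 5·(cos(11.7°) + j·sin(11.7°)) = 4.896 + j1.014 V
  V3 = 146·(cos(-118.9°) + j·sin(-118.9°)) = -70.56 - j127.8 V
Step 2 — Sum components: V_total = -71.68 - j150.2 V.
Step 3 — Convert to polar: |V_total| = 166.5 V, ∠V_total = -115.5°.

V_total = 166.5∠-115.5° V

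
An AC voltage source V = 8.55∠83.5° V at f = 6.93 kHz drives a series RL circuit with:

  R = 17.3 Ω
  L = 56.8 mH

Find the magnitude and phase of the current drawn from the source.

Step 1 — Angular frequency: ω = 2π·f = 2π·6930 = 4.354e+04 rad/s.
Step 2 — Component impedances:
  R: Z = R = 17.3 Ω
  L: Z = jωL = j·4.354e+04·0.0568 = 0 + j2473 Ω
Step 3 — Series combination: Z_total = R + L = 17.3 + j2473 Ω = 2473∠89.6° Ω.
Step 4 — Source phasor: V = 8.55∠83.5° V = 0.9679 + j8.495 V.
Step 5 — Ohm's law: I = V / Z_total = (0.9679 + j8.495) / (17.3 + j2473) = 0.003437 - j0.0003673 A.
Step 6 — Convert to polar: |I| = 0.003457 A, ∠I = -6.1°.

I = 0.003457∠-6.1° A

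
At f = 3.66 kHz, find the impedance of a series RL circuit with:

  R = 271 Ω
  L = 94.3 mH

Step 1 — Angular frequency: ω = 2π·f = 2π·3660 = 2.3e+04 rad/s.
Step 2 — Component impedances:
  R: Z = R = 271 Ω
  L: Z = jωL = j·2.3e+04·0.0943 = 0 + j2169 Ω
Step 3 — Series combination: Z_total = R + L = 271 + j2169 Ω = 2185∠82.9° Ω.

Z = 271 + j2169 Ω = 2185∠82.9° Ω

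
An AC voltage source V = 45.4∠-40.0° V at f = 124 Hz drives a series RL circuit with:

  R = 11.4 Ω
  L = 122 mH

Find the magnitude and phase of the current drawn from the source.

Step 1 — Angular frequency: ω = 2π·f = 2π·124 = 779.1 rad/s.
Step 2 — Component impedances:
  R: Z = R = 11.4 Ω
  L: Z = jωL = j·779.1·0.122 = 0 + j95.05 Ω
Step 3 — Series combination: Z_total = R + L = 11.4 + j95.05 Ω = 95.73∠83.2° Ω.
Step 4 — Source phasor: V = 45.4∠-40.0° V = 34.78 - j29.18 V.
Step 5 — Ohm's law: I = V / Z_total = (34.78 - j29.18) / (11.4 + j95.05) = -0.2594 - j0.397 A.
Step 6 — Convert to polar: |I| = 0.4742 A, ∠I = -123.2°.

I = 0.4742∠-123.2° A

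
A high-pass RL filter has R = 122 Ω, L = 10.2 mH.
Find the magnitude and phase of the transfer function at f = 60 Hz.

Step 1 — Angular frequency: ω = 2π·60 = 377 rad/s.
Step 2 — Transfer function: H(jω) = jωL/(R + jωL).
Step 3 — Numerator jωL = j·3.845; denominator R + jωL = 122 + j3.845.
Step 4 — H = 0.0009925 + j0.03149.
Step 5 — Magnitude: |H| = 0.0315 (-30.0 dB); phase: φ = 88.2°.

|H| = 0.0315 (-30.0 dB), φ = 88.2°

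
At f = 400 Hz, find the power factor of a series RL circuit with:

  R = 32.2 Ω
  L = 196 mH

Step 1 — Angular frequency: ω = 2π·f = 2π·400 = 2513 rad/s.
Step 2 — Component impedances:
  R: Z = R = 32.2 Ω
  L: Z = jωL = j·2513·0.196 = 0 + j492.6 Ω
Step 3 — Series combination: Z_total = R + L = 32.2 + j492.6 Ω = 493.7∠86.3° Ω.
Step 4 — Power factor: PF = cos(φ) = Re(Z)/|Z| = 32.2/493.65 = 0.06523.
Step 5 — Type: Im(Z) = 492.6 ⇒ lagging (phase φ = 86.3°).

PF = 0.06523 (lagging, φ = 86.3°)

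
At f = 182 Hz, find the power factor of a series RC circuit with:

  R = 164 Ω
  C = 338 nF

Step 1 — Angular frequency: ω = 2π·f = 2π·182 = 1144 rad/s.
Step 2 — Component impedances:
  R: Z = R = 164 Ω
  C: Z = 1/(jωC) = -j/(ω·C) = 0 - j2587 Ω
Step 3 — Series combination: Z_total = R + C = 164 - j2587 Ω = 2592∠-86.4° Ω.
Step 4 — Power factor: PF = cos(φ) = Re(Z)/|Z| = 164/2592.4 = 0.06326.
Step 5 — Type: Im(Z) = -2587 ⇒ leading (phase φ = -86.4°).

PF = 0.06326 (leading, φ = -86.4°)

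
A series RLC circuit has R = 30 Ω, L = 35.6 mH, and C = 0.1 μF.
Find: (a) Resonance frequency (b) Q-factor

Step 1 — Resonance condition Im(Z)=0 gives ω₀ = 1/√(LC).
Step 2 — ω₀ = 1/√(0.0356·1e-07) = 1.676e+04 rad/s.
Step 3 — f₀ = ω₀/(2π) = 2667 Hz.
Step 4 — Series Q: Q = ω₀L/R = 1.676e+04·0.0356/30 = 19.89.

(a) f₀ = 2667 Hz  (b) Q = 19.89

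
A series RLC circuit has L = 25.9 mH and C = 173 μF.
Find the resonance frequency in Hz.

Step 1 — Resonance condition Im(Z)=0 gives ω₀ = 1/√(LC).
Step 2 — ω₀ = 1/√(0.0259·0.000173) = 472.4 rad/s.
Step 3 — f₀ = ω₀/(2π) = 75.19 Hz.

f₀ = 75.19 Hz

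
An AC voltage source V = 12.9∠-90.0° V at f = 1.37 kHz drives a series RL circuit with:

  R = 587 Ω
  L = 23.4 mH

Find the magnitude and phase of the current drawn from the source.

Step 1 — Angular frequency: ω = 2π·f = 2π·1370 = 8608 rad/s.
Step 2 — Component impedances:
  R: Z = R = 587 Ω
  L: Z = jωL = j·8608·0.0234 = 0 + j201.4 Ω
Step 3 — Series combination: Z_total = R + L = 587 + j201.4 Ω = 620.6∠18.9° Ω.
Step 4 — Source phasor: V = 12.9∠-90.0° V = 0 - j12.9 V.
Step 5 — Ohm's law: I = V / Z_total = (0 - j12.9) / (587 + j201.4) = -0.006747 - j0.01966 A.
Step 6 — Convert to polar: |I| = 0.02079 A, ∠I = -108.9°.

I = 0.02079∠-108.9° A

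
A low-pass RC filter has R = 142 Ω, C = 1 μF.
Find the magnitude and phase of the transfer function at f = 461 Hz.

Step 1 — Angular frequency: ω = 2π·461 = 2897 rad/s.
Step 2 — Transfer function: H(jω) = 1/(1 + jωRC).
Step 3 — Denominator: 1 + jωRC = 1 + j·2897·142·1e-06 = 1 + j0.4113.
Step 4 — H = 0.8553 - j0.3518.
Step 5 — Magnitude: |H| = 0.9248 (-0.7 dB); phase: φ = -22.4°.

|H| = 0.9248 (-0.7 dB), φ = -22.4°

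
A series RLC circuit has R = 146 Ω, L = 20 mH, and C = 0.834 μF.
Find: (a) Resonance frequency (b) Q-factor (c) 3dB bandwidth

Step 1 — Resonance condition Im(Z)=0 gives ω₀ = 1/√(LC).
Step 2 — ω₀ = 1/√(0.02·8.34e-07) = 7743 rad/s.
Step 3 — f₀ = ω₀/(2π) = 1232 Hz.
Step 4 — Series Q: Q = ω₀L/R = 7743·0.02/146 = 1.061.
Step 5 — 3dB bandwidth: Δω = ω₀/Q = 7300 rad/s; BW = Δω/(2π) = 1162 Hz.

(a) f₀ = 1232 Hz  (b) Q = 1.061  (c) BW = 1162 Hz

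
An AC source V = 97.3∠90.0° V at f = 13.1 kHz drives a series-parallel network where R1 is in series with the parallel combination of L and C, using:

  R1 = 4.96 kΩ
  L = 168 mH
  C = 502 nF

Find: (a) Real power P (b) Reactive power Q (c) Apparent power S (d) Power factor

Step 1 — Angular frequency: ω = 2π·f = 2π·1.31e+04 = 8.231e+04 rad/s.
Step 2 — Component impedances:
  R1: Z = R = 4960 Ω
  L: Z = jωL = j·8.231e+04·0.168 = 0 + j1.383e+04 Ω
  C: Z = 1/(jωC) = -j/(ω·C) = 0 - j24.2 Ω
Step 3 — Parallel branch: L || C = 1/(1/L + 1/C) = 0 - j24.24 Ω.
Step 4 — Series with R1: Z_total = R1 + (L || C) = 4960 - j24.24 Ω = 4960∠-0.3° Ω.
Step 5 — Source phasor: V = 97.3∠90.0° V = 0 + j97.3 V.
Step 6 — Current: I = V / Z = -9.588e-05 + j0.01962 A = 0.01962∠90.3° A.
Step 7 — Complex power: S = V·I* = 1.909 - j0.009329 VA.
Step 8 — Real power: P = Re(S) = 1.909 W.
Step 9 — Reactive power: Q = Im(S) = -0.009329 VAR.
Step 10 — Apparent power: |S| = 1.909 VA.
Step 11 — Power factor: PF = P/|S| = 1 (leading).

(a) P = 1.909 W  (b) Q = -0.009329 VAR  (c) S = 1.909 VA  (d) PF = 1 (leading)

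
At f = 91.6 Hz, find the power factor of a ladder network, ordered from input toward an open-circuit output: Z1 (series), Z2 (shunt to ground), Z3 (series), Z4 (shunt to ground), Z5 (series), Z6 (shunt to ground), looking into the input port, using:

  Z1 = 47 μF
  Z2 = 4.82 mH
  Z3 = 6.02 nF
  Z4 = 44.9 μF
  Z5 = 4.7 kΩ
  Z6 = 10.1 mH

Step 1 — Angular frequency: ω = 2π·f = 2π·91.6 = 575.5 rad/s.
Step 2 — Component impedances:
  Z1: Z = 1/(jωC) = -j/(ω·C) = 0 - j36.97 Ω
  Z2: Z = jωL = j·575.5·0.00482 = 0 + j2.774 Ω
  Z3: Z = 1/(jωC) = -j/(ω·C) = 0 - j2.886e+05 Ω
  Z4: Z = 1/(jωC) = -j/(ω·C) = 0 - j38.7 Ω
  Z5: Z = R = 4700 Ω
  Z6: Z = jωL = j·575.5·0.0101 = 0 + j5.813 Ω
Step 3 — Ladder network (open output): work backward from the far end, alternating series and parallel combinations. Z_in = 0 - j34.19 Ω = 34.19∠-90.0° Ω.
Step 4 — Power factor: PF = cos(φ) = Re(Z)/|Z| = 2.9425e-11/34.194 = 8.605e-13.
Step 5 — Type: Im(Z) = -34.19 ⇒ leading (phase φ = -90.0°).

PF = 8.605e-13 (leading, φ = -90.0°)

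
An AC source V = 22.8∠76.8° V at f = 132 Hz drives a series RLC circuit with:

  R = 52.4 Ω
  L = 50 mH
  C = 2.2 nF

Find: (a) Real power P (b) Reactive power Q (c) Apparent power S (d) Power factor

Step 1 — Angular frequency: ω = 2π·f = 2π·132 = 829.4 rad/s.
Step 2 — Component impedances:
  R: Z = R = 52.4 Ω
  L: Z = jωL = j·829.4·0.05 = 0 + j41.47 Ω
  C: Z = 1/(jωC) = -j/(ω·C) = 0 - j5.481e+05 Ω
Step 3 — Series combination: Z_total = R + L + C = 52.4 - j5.48e+05 Ω = 5.48e+05∠-90.0° Ω.
Step 4 — Source phasor: V = 22.8∠76.8° V = 5.206 + j22.2 V.
Step 5 — Current: I = V / Z = -4.05e-05 + j9.504e-06 A = 4.16e-05∠166.8° A.
Step 6 — Complex power: S = V·I* = 9.07e-08 - j0.0009486 VA.
Step 7 — Real power: P = Re(S) = 9.07e-08 W.
Step 8 — Reactive power: Q = Im(S) = -0.0009486 VAR.
Step 9 — Apparent power: |S| = 0.0009486 VA.
Step 10 — Power factor: PF = P/|S| = 9.562e-05 (leading).

(a) P = 9.07e-08 W  (b) Q = -0.0009486 VAR  (c) S = 0.0009486 VA  (d) PF = 9.562e-05 (leading)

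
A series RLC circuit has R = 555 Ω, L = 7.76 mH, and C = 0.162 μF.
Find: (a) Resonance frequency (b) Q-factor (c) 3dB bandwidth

Step 1 — Resonance: ω₀ = 1/√(LC) = 1/√(0.00776·1.62e-07) = 2.82e+04 rad/s.
Step 2 — f₀ = ω₀/(2π) = 4489 Hz.
Step 3 — Series Q: Q = ω₀L/R = 2.82e+04·0.00776/555 = 0.3943.
Step 4 — Bandwidth: Δω = ω₀/Q = 7.152e+04 rad/s; BW = Δω/(2π) = 1.138e+04 Hz.

(a) f₀ = 4489 Hz  (b) Q = 0.3943  (c) BW = 1.138e+04 Hz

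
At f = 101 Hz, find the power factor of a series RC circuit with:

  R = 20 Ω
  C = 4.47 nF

Step 1 — Angular frequency: ω = 2π·f = 2π·101 = 634.6 rad/s.
Step 2 — Component impedances:
  R: Z = R = 20 Ω
  C: Z = 1/(jωC) = -j/(ω·C) = 0 - j3.525e+05 Ω
Step 3 — Series combination: Z_total = R + C = 20 - j3.525e+05 Ω = 3.525e+05∠-90.0° Ω.
Step 4 — Power factor: PF = cos(φ) = Re(Z)/|Z| = 20/3.5253e+05 = 5.673e-05.
Step 5 — Type: Im(Z) = -3.525e+05 ⇒ leading (phase φ = -90.0°).

PF = 5.673e-05 (leading, φ = -90.0°)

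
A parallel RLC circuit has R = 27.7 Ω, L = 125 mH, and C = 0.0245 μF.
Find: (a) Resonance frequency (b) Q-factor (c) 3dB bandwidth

Step 1 — Resonance: ω₀ = 1/√(LC) = 1/√(0.125·2.45e-08) = 1.807e+04 rad/s.
Step 2 — f₀ = ω₀/(2π) = 2876 Hz.
Step 3 — Parallel Q: Q = R/(ω₀L) = 27.7/(1.807e+04·0.125) = 0.01226.
Step 4 — Bandwidth: Δω = ω₀/Q = 1.474e+06 rad/s; BW = Δω/(2π) = 2.345e+05 Hz.

(a) f₀ = 2876 Hz  (b) Q = 0.01226  (c) BW = 2.345e+05 Hz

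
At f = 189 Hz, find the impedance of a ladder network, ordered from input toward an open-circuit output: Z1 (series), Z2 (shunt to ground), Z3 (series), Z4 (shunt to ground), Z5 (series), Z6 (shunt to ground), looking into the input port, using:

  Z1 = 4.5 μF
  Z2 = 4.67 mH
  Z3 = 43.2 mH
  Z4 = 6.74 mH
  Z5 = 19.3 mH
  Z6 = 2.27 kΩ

Step 1 — Angular frequency: ω = 2π·f = 2π·189 = 1188 rad/s.
Step 2 — Component impedances:
  Z1: Z = 1/(jωC) = -j/(ω·C) = 0 - j187.1 Ω
  Z2: Z = jωL = j·1188·0.00467 = 0 + j5.546 Ω
  Z3: Z = jωL = j·1188·0.0432 = 0 + j51.3 Ω
  Z4: Z = jωL = j·1188·0.00674 = 0 + j8.004 Ω
  Z5: Z = jωL = j·1188·0.0193 = 0 + j22.92 Ω
  Z6: Z = R = 2270 Ω
Step 3 — Ladder network (open output): work backward from the far end, alternating series and parallel combinations. Z_in = 0.0002063 - j182.1 Ω = 182.1∠-90.0° Ω.

Z = 0.0002063 - j182.1 Ω = 182.1∠-90.0° Ω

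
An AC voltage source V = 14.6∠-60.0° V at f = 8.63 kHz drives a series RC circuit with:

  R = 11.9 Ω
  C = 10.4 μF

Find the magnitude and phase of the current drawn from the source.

Step 1 — Angular frequency: ω = 2π·f = 2π·8630 = 5.422e+04 rad/s.
Step 2 — Component impedances:
  R: Z = R = 11.9 Ω
  C: Z = 1/(jωC) = -j/(ω·C) = 0 - j1.773 Ω
Step 3 — Series combination: Z_total = R + C = 11.9 - j1.773 Ω = 12.03∠-8.5° Ω.
Step 4 — Source phasor: V = 14.6∠-60.0° V = 7.3 - j12.64 V.
Step 5 — Ohm's law: I = V / Z_total = (7.3 - j12.64) / (11.9 - j1.773) = 0.755 - j0.95 A.
Step 6 — Convert to polar: |I| = 1.213 A, ∠I = -51.5°.

I = 1.213∠-51.5° A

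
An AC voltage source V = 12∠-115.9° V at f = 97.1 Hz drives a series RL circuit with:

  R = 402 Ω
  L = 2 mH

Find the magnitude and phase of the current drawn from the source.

Step 1 — Angular frequency: ω = 2π·f = 2π·97.1 = 610.1 rad/s.
Step 2 — Component impedances:
  R: Z = R = 402 Ω
  L: Z = jωL = j·610.1·0.002 = 0 + j1.22 Ω
Step 3 — Series combination: Z_total = R + L = 402 + j1.22 Ω = 402∠0.2° Ω.
Step 4 — Source phasor: V = 12∠-115.9° V = -5.242 - j10.79 V.
Step 5 — Ohm's law: I = V / Z_total = (-5.242 - j10.79) / (402 + j1.22) = -0.01312 - j0.02681 A.
Step 6 — Convert to polar: |I| = 0.02985 A, ∠I = -116.1°.

I = 0.02985∠-116.1° A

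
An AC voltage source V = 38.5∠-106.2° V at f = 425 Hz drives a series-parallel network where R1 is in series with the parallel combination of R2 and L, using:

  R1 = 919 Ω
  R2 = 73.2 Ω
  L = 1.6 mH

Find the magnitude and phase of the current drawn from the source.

Step 1 — Angular frequency: ω = 2π·f = 2π·425 = 2670 rad/s.
Step 2 — Component impedances:
  R1: Z = R = 919 Ω
  R2: Z = R = 73.2 Ω
  L: Z = jωL = j·2670·0.0016 = 0 + j4.273 Ω
Step 3 — Parallel branch: R2 || L = 1/(1/R2 + 1/L) = 0.2485 + j4.258 Ω.
Step 4 — Series with R1: Z_total = R1 + (R2 || L) = 919.2 + j4.258 Ω = 919.3∠0.3° Ω.
Step 5 — Source phasor: V = 38.5∠-106.2° V = -10.74 - j36.97 V.
Step 6 — Ohm's law: I = V / Z_total = (-10.74 - j36.97) / (919.2 + j4.258) = -0.01187 - j0.04016 A.
Step 7 — Convert to polar: |I| = 0.04188 A, ∠I = -106.5°.

I = 0.04188∠-106.5° A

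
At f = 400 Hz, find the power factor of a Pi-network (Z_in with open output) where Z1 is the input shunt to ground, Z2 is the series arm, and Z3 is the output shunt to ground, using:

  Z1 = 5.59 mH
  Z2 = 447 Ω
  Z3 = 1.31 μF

Step 1 — Angular frequency: ω = 2π·f = 2π·400 = 2513 rad/s.
Step 2 — Component impedances:
  Z1: Z = jωL = j·2513·0.00559 = 0 + j14.05 Ω
  Z2: Z = R = 447 Ω
  Z3: Z = 1/(jωC) = -j/(ω·C) = 0 - j303.7 Ω
Step 3 — With open output, the series arm Z2 and the output shunt Z3 appear in series to ground: Z2 + Z3 = 447 - j303.7 Ω.
Step 4 — Parallel with input shunt Z1: Z_in = Z1 || (Z2 + Z3) = 0.311 + j14.25 Ω = 14.25∠88.7° Ω.
Step 5 — Power factor: PF = cos(φ) = Re(Z)/|Z| = 0.311/14.25 = 0.02182.
Step 6 — Type: Im(Z) = 14.25 ⇒ lagging (phase φ = 88.7°).

PF = 0.02182 (lagging, φ = 88.7°)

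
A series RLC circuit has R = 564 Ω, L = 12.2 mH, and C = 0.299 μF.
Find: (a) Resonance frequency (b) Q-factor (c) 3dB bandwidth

Step 1 — Resonance condition Im(Z)=0 gives ω₀ = 1/√(LC).
Step 2 — ω₀ = 1/√(0.0122·2.99e-07) = 1.656e+04 rad/s.
Step 3 — f₀ = ω₀/(2π) = 2635 Hz.
Step 4 — Series Q: Q = ω₀L/R = 1.656e+04·0.0122/564 = 0.3582.
Step 5 — 3dB bandwidth: Δω = ω₀/Q = 4.623e+04 rad/s; BW = Δω/(2π) = 7358 Hz.

(a) f₀ = 2635 Hz  (b) Q = 0.3582  (c) BW = 7358 Hz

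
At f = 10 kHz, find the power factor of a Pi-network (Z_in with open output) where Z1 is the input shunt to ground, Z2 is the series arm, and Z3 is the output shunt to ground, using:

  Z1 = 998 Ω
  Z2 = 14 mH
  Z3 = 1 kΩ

Step 1 — Angular frequency: ω = 2π·f = 2π·1e+04 = 6.283e+04 rad/s.
Step 2 — Component impedances:
  Z1: Z = R = 998 Ω
  Z2: Z = jωL = j·6.283e+04·0.014 = 0 + j879.6 Ω
  Z3: Z = R = 1000 Ω
Step 3 — With open output, the series arm Z2 and the output shunt Z3 appear in series to ground: Z2 + Z3 = 1000 + j879.6 Ω.
Step 4 — Parallel with input shunt Z1: Z_in = Z1 || (Z2 + Z3) = 580.4 + j183.8 Ω = 608.9∠17.6° Ω.
Step 5 — Power factor: PF = cos(φ) = Re(Z)/|Z| = 580.44/608.85 = 0.9533.
Step 6 — Type: Im(Z) = 183.8 ⇒ lagging (phase φ = 17.6°).

PF = 0.9533 (lagging, φ = 17.6°)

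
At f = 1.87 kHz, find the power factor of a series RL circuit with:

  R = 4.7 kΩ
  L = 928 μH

Step 1 — Angular frequency: ω = 2π·f = 2π·1870 = 1.175e+04 rad/s.
Step 2 — Component impedances:
  R: Z = R = 4700 Ω
  L: Z = jωL = j·1.175e+04·0.000928 = 0 + j10.9 Ω
Step 3 — Series combination: Z_total = R + L = 4700 + j10.9 Ω = 4700∠0.1° Ω.
Step 4 — Power factor: PF = cos(φ) = Re(Z)/|Z| = 4700/4700 = 1.
Step 5 — Type: Im(Z) = 10.9 ⇒ lagging (phase φ = 0.1°).

PF = 1 (lagging, φ = 0.1°)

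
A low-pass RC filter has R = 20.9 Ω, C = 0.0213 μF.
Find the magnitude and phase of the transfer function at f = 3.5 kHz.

Step 1 — Angular frequency: ω = 2π·3500 = 2.199e+04 rad/s.
Step 2 — Transfer function: H(jω) = 1/(1 + jωRC).
Step 3 — Denominator: 1 + jωRC = 1 + j·2.199e+04·20.9·2.13e-08 = 1 + j0.00979.
Step 4 — H = 0.9999 - j0.009789.
Step 5 — Magnitude: |H| = 1 (-0.0 dB); phase: φ = -0.6°.

|H| = 1 (-0.0 dB), φ = -0.6°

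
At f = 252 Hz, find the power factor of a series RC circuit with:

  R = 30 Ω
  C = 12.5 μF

Step 1 — Angular frequency: ω = 2π·f = 2π·252 = 1583 rad/s.
Step 2 — Component impedances:
  R: Z = R = 30 Ω
  C: Z = 1/(jωC) = -j/(ω·C) = 0 - j50.53 Ω
Step 3 — Series combination: Z_total = R + C = 30 - j50.53 Ω = 58.76∠-59.3° Ω.
Step 4 — Power factor: PF = cos(φ) = Re(Z)/|Z| = 30/58.761 = 0.5105.
Step 5 — Type: Im(Z) = -50.53 ⇒ leading (phase φ = -59.3°).

PF = 0.5105 (leading, φ = -59.3°)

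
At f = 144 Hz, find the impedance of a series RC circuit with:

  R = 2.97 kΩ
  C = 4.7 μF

Step 1 — Angular frequency: ω = 2π·f = 2π·144 = 904.8 rad/s.
Step 2 — Component impedances:
  R: Z = R = 2970 Ω
  C: Z = 1/(jωC) = -j/(ω·C) = 0 - j235.2 Ω
Step 3 — Series combination: Z_total = R + C = 2970 - j235.2 Ω = 2979∠-4.5° Ω.

Z = 2970 - j235.2 Ω = 2979∠-4.5° Ω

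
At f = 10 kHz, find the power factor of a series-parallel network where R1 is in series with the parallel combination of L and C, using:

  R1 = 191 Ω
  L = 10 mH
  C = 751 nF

Step 1 — Angular frequency: ω = 2π·f = 2π·1e+04 = 6.283e+04 rad/s.
Step 2 — Component impedances:
  R1: Z = R = 191 Ω
  L: Z = jωL = j·6.283e+04·0.01 = 0 + j628.3 Ω
  C: Z = 1/(jωC) = -j/(ω·C) = 0 - j21.19 Ω
Step 3 — Parallel branch: L || C = 1/(1/L + 1/C) = 0 - j21.93 Ω.
Step 4 — Series with R1: Z_total = R1 + (L || C) = 191 - j21.93 Ω = 192.3∠-6.6° Ω.
Step 5 — Power factor: PF = cos(φ) = Re(Z)/|Z| = 191/192.255 = 0.9935.
Step 6 — Type: Im(Z) = -21.93 ⇒ leading (phase φ = -6.6°).

PF = 0.9935 (leading, φ = -6.6°)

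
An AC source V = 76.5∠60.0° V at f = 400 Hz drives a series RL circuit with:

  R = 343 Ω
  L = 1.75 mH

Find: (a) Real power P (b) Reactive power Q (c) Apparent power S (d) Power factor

Step 1 — Angular frequency: ω = 2π·f = 2π·400 = 2513 rad/s.
Step 2 — Component impedances:
  R: Z = R = 343 Ω
  L: Z = jωL = j·2513·0.00175 = 0 + j4.398 Ω
Step 3 — Series combination: Z_total = R + L = 343 + j4.398 Ω = 343∠0.7° Ω.
Step 4 — Source phasor: V = 76.5∠60.0° V = 38.25 + j66.25 V.
Step 5 — Current: I = V / Z = 0.114 + j0.1917 A = 0.223∠59.3° A.
Step 6 — Complex power: S = V·I* = 17.06 + j0.2187 VA.
Step 7 — Real power: P = Re(S) = 17.06 W.
Step 8 — Reactive power: Q = Im(S) = 0.2187 VAR.
Step 9 — Apparent power: |S| = 17.06 VA.
Step 10 — Power factor: PF = P/|S| = 0.9999 (lagging).

(a) P = 17.06 W  (b) Q = 0.2187 VAR  (c) S = 17.06 VA  (d) PF = 0.9999 (lagging)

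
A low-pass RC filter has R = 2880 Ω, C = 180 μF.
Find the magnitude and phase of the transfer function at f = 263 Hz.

Step 1 — Angular frequency: ω = 2π·263 = 1652 rad/s.
Step 2 — Transfer function: H(jω) = 1/(1 + jωRC).
Step 3 — Denominator: 1 + jωRC = 1 + j·1652·2880·0.00018 = 1 + j856.6.
Step 4 — H = 1.363e-06 - j0.001167.
Step 5 — Magnitude: |H| = 0.001167 (-58.7 dB); phase: φ = -89.9°.

|H| = 0.001167 (-58.7 dB), φ = -89.9°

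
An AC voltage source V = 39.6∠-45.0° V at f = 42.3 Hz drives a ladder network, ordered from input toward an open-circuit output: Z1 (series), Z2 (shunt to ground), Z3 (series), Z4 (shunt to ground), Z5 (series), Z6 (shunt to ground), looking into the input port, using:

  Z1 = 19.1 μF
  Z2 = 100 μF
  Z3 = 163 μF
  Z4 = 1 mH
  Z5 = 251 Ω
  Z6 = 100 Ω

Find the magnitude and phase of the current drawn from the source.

Step 1 — Angular frequency: ω = 2π·f = 2π·42.3 = 265.8 rad/s.
Step 2 — Component impedances:
  Z1: Z = 1/(jωC) = -j/(ω·C) = 0 - j197 Ω
  Z2: Z = 1/(jωC) = -j/(ω·C) = 0 - j37.63 Ω
  Z3: Z = 1/(jωC) = -j/(ω·C) = 0 - j23.08 Ω
  Z4: Z = jωL = j·265.8·0.001 = 0 + j0.2658 Ω
  Z5: Z = R = 251 Ω
  Z6: Z = R = 100 Ω
Step 3 — Ladder network (open output): work backward from the far end, alternating series and parallel combinations. Z_in = 7.798e-05 - j211.2 Ω = 211.2∠-90.0° Ω.
Step 4 — Source phasor: V = 39.6∠-45.0° V = 28 - j28 V.
Step 5 — Ohm's law: I = V / Z_total = (28 - j28) / (7.798e-05 - j211.2) = 0.1326 + j0.1326 A.
Step 6 — Convert to polar: |I| = 0.1875 A, ∠I = 45.0°.

I = 0.1875∠45.0° A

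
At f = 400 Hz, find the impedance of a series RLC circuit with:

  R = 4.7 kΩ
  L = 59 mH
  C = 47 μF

Step 1 — Angular frequency: ω = 2π·f = 2π·400 = 2513 rad/s.
Step 2 — Component impedances:
  R: Z = R = 4700 Ω
  L: Z = jωL = j·2513·0.059 = 0 + j148.3 Ω
  C: Z = 1/(jωC) = -j/(ω·C) = 0 - j8.466 Ω
Step 3 — Series combination: Z_total = R + L + C = 4700 + j139.8 Ω = 4702∠1.7° Ω.

Z = 4700 + j139.8 Ω = 4702∠1.7° Ω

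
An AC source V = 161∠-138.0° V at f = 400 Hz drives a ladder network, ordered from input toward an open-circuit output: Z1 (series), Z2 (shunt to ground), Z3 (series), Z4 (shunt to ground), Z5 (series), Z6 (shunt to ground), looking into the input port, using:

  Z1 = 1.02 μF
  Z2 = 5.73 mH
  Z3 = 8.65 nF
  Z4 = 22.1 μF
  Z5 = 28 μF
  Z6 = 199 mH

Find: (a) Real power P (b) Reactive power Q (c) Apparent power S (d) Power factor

Step 1 — Angular frequency: ω = 2π·f = 2π·400 = 2513 rad/s.
Step 2 — Component impedances:
  Z1: Z = 1/(jωC) = -j/(ω·C) = 0 - j390.1 Ω
  Z2: Z = jωL = j·2513·0.00573 = 0 + j14.4 Ω
  Z3: Z = 1/(jωC) = -j/(ω·C) = 0 - j4.6e+04 Ω
  Z4: Z = 1/(jωC) = -j/(ω·C) = 0 - j18 Ω
  Z5: Z = 1/(jωC) = -j/(ω·C) = 0 - j14.21 Ω
  Z6: Z = jωL = j·2513·0.199 = 0 + j500.1 Ω
Step 3 — Ladder network (open output): work backward from the far end, alternating series and parallel combinations. Z_in = 0 - j375.7 Ω = 375.7∠-90.0° Ω.
Step 4 — Source phasor: V = 161∠-138.0° V = -119.6 - j107.7 V.
Step 5 — Current: I = V / Z = 0.2868 - j0.3185 A = 0.4286∠-48.0° A.
Step 6 — Complex power: S = V·I* = 0 - j69 VA.
Step 7 — Real power: P = Re(S) = 0 W.
Step 8 — Reactive power: Q = Im(S) = -69 VAR.
Step 9 — Apparent power: |S| = 69 VA.
Step 10 — Power factor: PF = P/|S| = 0 (leading).

(a) P = 0 W  (b) Q = -69 VAR  (c) S = 69 VA  (d) PF = 0 (leading)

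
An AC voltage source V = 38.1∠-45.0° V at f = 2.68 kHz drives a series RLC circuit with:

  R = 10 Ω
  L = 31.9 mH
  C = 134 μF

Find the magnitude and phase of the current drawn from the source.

Step 1 — Angular frequency: ω = 2π·f = 2π·2680 = 1.684e+04 rad/s.
Step 2 — Component impedances:
  R: Z = R = 10 Ω
  L: Z = jωL = j·1.684e+04·0.0319 = 0 + j537.2 Ω
  C: Z = 1/(jωC) = -j/(ω·C) = 0 - j0.4432 Ω
Step 3 — Series combination: Z_total = R + L + C = 10 + j536.7 Ω = 536.8∠88.9° Ω.
Step 4 — Source phasor: V = 38.1∠-45.0° V = 26.94 - j26.94 V.
Step 5 — Ohm's law: I = V / Z_total = (26.94 - j26.94) / (10 + j536.7) = -0.04924 - j0.05111 A.
Step 6 — Convert to polar: |I| = 0.07097 A, ∠I = -133.9°.

I = 0.07097∠-133.9° A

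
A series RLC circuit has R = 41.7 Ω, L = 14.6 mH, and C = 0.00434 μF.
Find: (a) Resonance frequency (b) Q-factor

Step 1 — Resonance condition Im(Z)=0 gives ω₀ = 1/√(LC).
Step 2 — ω₀ = 1/√(0.0146·4.34e-09) = 1.256e+05 rad/s.
Step 3 — f₀ = ω₀/(2π) = 1.999e+04 Hz.
Step 4 — Series Q: Q = ω₀L/R = 1.256e+05·0.0146/41.7 = 43.98.

(a) f₀ = 1.999e+04 Hz  (b) Q = 43.98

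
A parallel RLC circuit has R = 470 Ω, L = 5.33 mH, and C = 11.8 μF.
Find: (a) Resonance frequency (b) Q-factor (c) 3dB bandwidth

Step 1 — Resonance: ω₀ = 1/√(LC) = 1/√(0.00533·1.18e-05) = 3987 rad/s.
Step 2 — f₀ = ω₀/(2π) = 634.6 Hz.
Step 3 — Parallel Q: Q = R/(ω₀L) = 470/(3987·0.00533) = 22.11.
Step 4 — Bandwidth: Δω = ω₀/Q = 180.3 rad/s; BW = Δω/(2π) = 28.7 Hz.

(a) f₀ = 634.6 Hz  (b) Q = 22.11  (c) BW = 28.7 Hz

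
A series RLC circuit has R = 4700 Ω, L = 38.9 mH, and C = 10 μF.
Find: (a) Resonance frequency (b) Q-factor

Step 1 — Resonance condition Im(Z)=0 gives ω₀ = 1/√(LC).
Step 2 — ω₀ = 1/√(0.0389·1e-05) = 1603 rad/s.
Step 3 — f₀ = ω₀/(2π) = 255.2 Hz.
Step 4 — Series Q: Q = ω₀L/R = 1603·0.0389/4700 = 0.01327.

(a) f₀ = 255.2 Hz  (b) Q = 0.01327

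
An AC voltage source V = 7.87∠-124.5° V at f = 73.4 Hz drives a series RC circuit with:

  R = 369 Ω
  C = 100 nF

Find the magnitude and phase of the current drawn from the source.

Step 1 — Angular frequency: ω = 2π·f = 2π·73.4 = 461.2 rad/s.
Step 2 — Component impedances:
  R: Z = R = 369 Ω
  C: Z = 1/(jωC) = -j/(ω·C) = 0 - j2.168e+04 Ω
Step 3 — Series combination: Z_total = R + C = 369 - j2.168e+04 Ω = 2.169e+04∠-89.0° Ω.
Step 4 — Source phasor: V = 7.87∠-124.5° V = -4.458 - j6.486 V.
Step 5 — Ohm's law: I = V / Z_total = (-4.458 - j6.486) / (369 - j2.168e+04) = 0.0002955 - j0.0002106 A.
Step 6 — Convert to polar: |I| = 0.0003629 A, ∠I = -35.5°.

I = 0.0003629∠-35.5° A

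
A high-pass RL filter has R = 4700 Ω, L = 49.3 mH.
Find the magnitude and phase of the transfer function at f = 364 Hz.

Step 1 — Angular frequency: ω = 2π·364 = 2287 rad/s.
Step 2 — Transfer function: H(jω) = jωL/(R + jωL).
Step 3 — Numerator jωL = j·112.8; denominator R + jωL = 4700 + j112.8.
Step 4 — H = 0.0005752 + j0.02398.
Step 5 — Magnitude: |H| = 0.02398 (-32.4 dB); phase: φ = 88.6°.

|H| = 0.02398 (-32.4 dB), φ = 88.6°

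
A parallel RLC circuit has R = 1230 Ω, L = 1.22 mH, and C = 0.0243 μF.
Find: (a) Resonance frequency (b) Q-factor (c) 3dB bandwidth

Step 1 — Resonance: ω₀ = 1/√(LC) = 1/√(0.00122·2.43e-08) = 1.837e+05 rad/s.
Step 2 — f₀ = ω₀/(2π) = 2.923e+04 Hz.
Step 3 — Parallel Q: Q = R/(ω₀L) = 1230/(1.837e+05·0.00122) = 5.489.
Step 4 — Bandwidth: Δω = ω₀/Q = 3.346e+04 rad/s; BW = Δω/(2π) = 5325 Hz.

(a) f₀ = 2.923e+04 Hz  (b) Q = 5.489  (c) BW = 5325 Hz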